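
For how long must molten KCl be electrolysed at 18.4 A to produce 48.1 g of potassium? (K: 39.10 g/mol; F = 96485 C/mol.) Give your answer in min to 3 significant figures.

108 min

n(K) = 48.1 / 39.10 = 1.230 mol
K⁺ + e⁻ → K, so n(e⁻) = 1.230 mol
Q = 1.230 × 96485 = 1.187×10^5 C
t = Q / I = 1.187×10^5 / 18.4 = 6451 s = 108 min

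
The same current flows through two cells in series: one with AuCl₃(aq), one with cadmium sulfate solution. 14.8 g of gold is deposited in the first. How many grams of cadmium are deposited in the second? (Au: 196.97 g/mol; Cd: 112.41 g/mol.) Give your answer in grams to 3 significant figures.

n(Au) = 14.8 / 196.97 = 0.07514 mol
Au³⁺ + 3e⁻ → Au, so n(e⁻) = 3 × 0.07514 = 0.2254 mol
The cells are in series, so the same charge (and hence the same n(e⁻) = 0.2254 mol) passes through both.
Cd²⁺ + 2e⁻ → Cd, so n(Cd) = 0.2254 / 2 = 0.1127 mol
m(Cd) = 0.1127 × 112.41 = 12.7 g

12.7 g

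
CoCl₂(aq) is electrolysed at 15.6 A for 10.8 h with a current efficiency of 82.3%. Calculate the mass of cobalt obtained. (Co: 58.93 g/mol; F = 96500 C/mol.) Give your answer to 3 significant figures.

Q = 15.6 × 38880 = 6.065×10^5 C
n(e⁻) = 6.065×10^5 / 96500 = 6.285 mol
Co²⁺ + 2e⁻ → Co, so theoretical m(Co) = 3.143 × 58.93 = 185.2 g
Actual mass = 82.3% × 185.2 = 152 g

152 g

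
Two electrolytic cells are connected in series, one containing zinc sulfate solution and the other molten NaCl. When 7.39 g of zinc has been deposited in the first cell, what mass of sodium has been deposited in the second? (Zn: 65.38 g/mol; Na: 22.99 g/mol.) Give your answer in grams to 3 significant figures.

n(Zn) = 7.39 / 65.38 = 0.1130 mol
Zn²⁺ + 2e⁻ → Zn, so n(e⁻) = 2 × 0.1130 = 0.2260 mol
Since the cells are in series, n(e⁻) in the Na cell is also 0.2260 mol.
Na⁺ + e⁻ → Na, so n(Na) = 0.2260 mol
m(Na) = 0.2260 × 22.99 = 5.20 g

5.20 g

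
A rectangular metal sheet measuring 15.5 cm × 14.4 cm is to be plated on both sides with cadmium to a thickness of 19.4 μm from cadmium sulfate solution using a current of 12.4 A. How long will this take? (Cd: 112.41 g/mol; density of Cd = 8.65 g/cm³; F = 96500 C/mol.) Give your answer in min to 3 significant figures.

17.3 min

Plated area = 2 × 15.5 × 14.4 = 446.4 cm²
Volume = 446.4 × 19.4×10⁻⁴ cm = 0.8660 cm³
m(Cd) = 0.8660 × 8.65 = 7.491 g
n(Cd) = 7.491 / 112.41 = 0.06664 mol; n(e⁻) = 2 × 0.06664 = 0.1333 mol
Q = 0.1333 × 96500 = 12860 C
t = 12860 / 12.4 = 1037 s = 17.3 min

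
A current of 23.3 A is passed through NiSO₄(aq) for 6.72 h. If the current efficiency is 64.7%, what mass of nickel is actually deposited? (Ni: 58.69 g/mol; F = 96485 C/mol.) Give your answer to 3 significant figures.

Q = 23.3 × 24192 = 5.637×10^5 C
n(e⁻) = 5.637×10^5 / 96485 = 5.842 mol
Ni²⁺ + 2e⁻ → Ni, so theoretical m(Ni) = 2.921 × 58.69 = 171.4 g
Actual mass = 64.7% × 171.4 = 111 g

111 g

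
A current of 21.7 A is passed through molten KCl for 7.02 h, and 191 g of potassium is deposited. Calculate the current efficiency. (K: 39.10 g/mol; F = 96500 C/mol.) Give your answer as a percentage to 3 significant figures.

Q = 21.7 × 25272 = 5.484×10^5 C
n(e⁻) = 5.484×10^5 / 96500 = 5.683 mol
K⁺ + e⁻ → K, so theoretical n(K) = 5.683 mol → 222.2 g
Efficiency = 191 / 222.2 = 0.8596 = 86.0%

86.0%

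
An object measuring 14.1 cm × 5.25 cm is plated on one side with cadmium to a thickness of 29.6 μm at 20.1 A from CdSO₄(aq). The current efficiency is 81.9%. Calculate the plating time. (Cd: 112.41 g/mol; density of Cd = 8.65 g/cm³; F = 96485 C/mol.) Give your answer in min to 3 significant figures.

3.29 min

Plated area = 14.1 × 5.25 = 74.03 cm²
Volume = 74.03 × 29.6×10⁻⁴ cm = 0.2191 cm³
m(Cd) = 0.2191 × 8.65 = 1.895 g
n(Cd) = 1.895 / 112.41 = 0.01686 mol; n(e⁻) = 2 × 0.01686 = 0.03372 mol
Q = 0.03372 × 96485 / 0.819 = 3972 C
t = 3972 / 20.1 = 197.6 s = 3.29 min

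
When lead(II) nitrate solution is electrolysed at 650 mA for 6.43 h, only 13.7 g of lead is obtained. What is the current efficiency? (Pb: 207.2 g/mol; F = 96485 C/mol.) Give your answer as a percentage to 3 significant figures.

Q = 0.650 × 23148 = 15050 C
n(e⁻) = 15050 / 96485 = 0.1560 mol
Pb²⁺ + 2e⁻ → Pb, so theoretical n(Pb) = 0.07800 mol → 16.16 g
Efficiency = 13.7 / 16.16 = 0.8478 = 84.8%

84.8%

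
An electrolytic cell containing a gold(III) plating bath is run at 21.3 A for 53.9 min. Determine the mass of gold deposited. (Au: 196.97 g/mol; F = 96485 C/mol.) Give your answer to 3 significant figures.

Charge passed = 21.3 × 3234 = 68880 C
Moles of electrons = 68880 / 96485 = 0.7139 mol
Au³⁺ + 3e⁻ → Au, so n(Au) = 0.7139 / 3 = 0.2380 mol
m = 0.2380 × 196.97 = 46.9 g

46.9 g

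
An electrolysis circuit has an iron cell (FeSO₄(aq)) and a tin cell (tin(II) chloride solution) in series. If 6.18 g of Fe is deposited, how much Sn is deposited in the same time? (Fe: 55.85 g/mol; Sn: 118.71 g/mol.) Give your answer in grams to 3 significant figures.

13.1 g

n(Fe) = 6.18 / 55.85 = 0.1107 mol
Fe²⁺ + 2e⁻ → Fe, so n(e⁻) = 2 × 0.1107 = 0.2214 mol
Since the cells are in series, n(e⁻) in the Sn cell is also 0.2214 mol.
Sn²⁺ + 2e⁻ → Sn, so n(Sn) = 0.2214 / 2 = 0.1107 mol
m(Sn) = 0.1107 × 118.71 = 13.1 g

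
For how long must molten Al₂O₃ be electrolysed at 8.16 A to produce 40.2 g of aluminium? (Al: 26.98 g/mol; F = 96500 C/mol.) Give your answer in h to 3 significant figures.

n(Al) = 40.2 / 26.98 = 1.490 mol
Al³⁺ + 3e⁻ → Al, so n(e⁻) = 3 × 1.490 = 4.470 mol
Q = 4.470 × 96500 = 4.314×10^5 C
t = Q / I = 4.314×10^5 / 8.16 = 52870 s = 14.7 h

14.7 h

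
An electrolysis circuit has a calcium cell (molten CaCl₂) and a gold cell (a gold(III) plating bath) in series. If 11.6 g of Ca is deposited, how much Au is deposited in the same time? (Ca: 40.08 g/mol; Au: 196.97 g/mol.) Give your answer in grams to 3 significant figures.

n(Ca) = 11.6 / 40.08 = 0.2894 mol
Ca²⁺ + 2e⁻ → Ca, so n(e⁻) = 2 × 0.2894 = 0.5788 mol
In series, the same 0.5788 mol of electrons flows through the second cell.
Au³⁺ + 3e⁻ → Au, so n(Au) = 0.5788 / 3 = 0.1929 mol
m(Au) = 0.1929 × 196.97 = 38.0 g

38.0 g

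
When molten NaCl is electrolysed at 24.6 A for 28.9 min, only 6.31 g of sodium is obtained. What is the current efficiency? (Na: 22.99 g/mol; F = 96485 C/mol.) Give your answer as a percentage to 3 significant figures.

62.1%

Q = 24.6 × 1734 = 42660 C
n(e⁻) = 42660 / 96485 = 0.4421 mol
Na⁺ + e⁻ → Na, so theoretical n(Na) = 0.4421 mol → 10.16 g
Efficiency = 6.31 / 10.16 = 0.6211 = 62.1%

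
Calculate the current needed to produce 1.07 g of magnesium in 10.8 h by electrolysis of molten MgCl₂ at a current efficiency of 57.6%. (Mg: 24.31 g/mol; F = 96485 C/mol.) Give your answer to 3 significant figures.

0.379 A

n(Mg) = 1.07 / 24.31 = 0.04401 mol
Mg²⁺ + 2e⁻ → Mg, so n(e⁻) = 2 × 0.04401 = 0.08802 mol
Q = 0.08802 × 96485 / 0.576 = 14740 C
I = Q / t = 14740 / 38880 s = 0.379 A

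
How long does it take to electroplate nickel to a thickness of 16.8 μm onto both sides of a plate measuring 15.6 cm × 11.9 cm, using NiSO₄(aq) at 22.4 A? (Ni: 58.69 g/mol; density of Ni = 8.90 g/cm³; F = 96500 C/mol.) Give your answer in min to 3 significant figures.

13.6 min

Plated area = 2 × 15.6 × 11.9 = 371.3 cm²
Volume = 371.3 × 16.8×10⁻⁴ cm = 0.6238 cm³
m(Ni) = 0.6238 × 8.90 = 5.552 g
n(Ni) = 5.552 / 58.69 = 0.09460 mol; n(e⁻) = 2 × 0.09460 = 0.1892 mol
Q = 0.1892 × 96500 = 18260 C
t = 18260 / 22.4 = 815.2 s = 13.6 min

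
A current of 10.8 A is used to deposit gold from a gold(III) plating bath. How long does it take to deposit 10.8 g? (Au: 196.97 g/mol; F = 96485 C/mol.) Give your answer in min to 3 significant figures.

n(Au) = 10.8 / 196.97 = 0.05483 mol
Au³⁺ + 3e⁻ → Au, so n(e⁻) = 3 × 0.05483 = 0.1645 mol
Q = 0.1645 × 96485 = 15870 C
t = Q / I = 15870 / 10.8 = 1469 s = 24.5 min

24.5 min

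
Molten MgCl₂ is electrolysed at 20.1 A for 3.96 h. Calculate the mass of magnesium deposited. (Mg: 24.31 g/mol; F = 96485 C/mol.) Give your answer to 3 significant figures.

Charge passed = 20.1 × 14256 = 2.865×10^5 C
n(e⁻) = 2.865×10^5 / 96485 = 2.969 mol
Mg²⁺ + 2e⁻ → Mg, so n(Mg) = 2.969 / 2 = 1.485 mol
m = 1.485 × 24.31 = 36.1 g

36.1 g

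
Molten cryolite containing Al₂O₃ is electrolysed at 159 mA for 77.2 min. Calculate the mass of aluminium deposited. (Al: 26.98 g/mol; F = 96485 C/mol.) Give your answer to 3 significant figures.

0.0686 g

Q = 0.159 A × 4632 s = 736.5 C
n(e⁻) = Q/F = 736.5/96485 = 0.007633 mol
Al³⁺ + 3e⁻ → Al, so n(Al) = 0.007633 / 3 = 0.002544 mol
m = 0.002544 × 26.98 = 0.0686 g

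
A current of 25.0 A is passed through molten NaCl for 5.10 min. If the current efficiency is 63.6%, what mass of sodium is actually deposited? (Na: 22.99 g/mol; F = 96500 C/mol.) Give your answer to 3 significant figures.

1.16 g

Q = 25.0 × 306 = 7650 C
n(e⁻) = 7650 / 96500 = 0.07927 mol
Na⁺ + e⁻ → Na, so theoretical m(Na) = 0.07927 × 22.99 = 1.822 g
Actual mass = 63.6% × 1.822 = 1.16 g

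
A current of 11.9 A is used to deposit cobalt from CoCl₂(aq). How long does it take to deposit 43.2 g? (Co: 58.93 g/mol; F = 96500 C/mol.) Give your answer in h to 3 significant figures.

3.30 h

n(Co) = 43.2 / 58.93 = 0.7331 mol
Co²⁺ + 2e⁻ → Co, so n(e⁻) = 2 × 0.7331 = 1.466 mol
Q = 1.466 × 96500 = 1.415×10^5 C
t = Q / I = 1.415×10^5 / 11.9 = 11890 s = 3.30 h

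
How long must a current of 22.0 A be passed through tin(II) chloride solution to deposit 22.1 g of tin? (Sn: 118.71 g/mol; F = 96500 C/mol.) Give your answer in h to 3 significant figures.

0.454 h

n(Sn) = 22.1 / 118.71 = 0.1862 mol
Sn²⁺ + 2e⁻ → Sn, so n(e⁻) = 2 × 0.1862 = 0.3724 mol
Q = 0.3724 × 96500 = 35940 C
t = Q / I = 35940 / 22.0 = 1634 s = 0.454 h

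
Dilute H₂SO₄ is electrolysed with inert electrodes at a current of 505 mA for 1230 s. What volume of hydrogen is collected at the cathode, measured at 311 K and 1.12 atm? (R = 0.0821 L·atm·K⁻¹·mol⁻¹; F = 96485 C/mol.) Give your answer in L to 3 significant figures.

0.0734 L

Q = 0.505 A × 1230 s = 621.2 C
n(e⁻) = 621.2 / 96485 = 0.006438 mol
2H⁺ + 2e⁻ → H₂, so n(H₂) = 0.006438 / 2 = 0.003219 mol
V = nRT/P = 0.003219 × 0.0821 × 311 / 1.12 = 0.07338 L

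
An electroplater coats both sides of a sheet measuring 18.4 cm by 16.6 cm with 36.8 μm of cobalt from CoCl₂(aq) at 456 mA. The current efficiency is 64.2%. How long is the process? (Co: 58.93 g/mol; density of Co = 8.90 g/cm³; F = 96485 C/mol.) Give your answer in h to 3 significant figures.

Plated area = 2 × 18.4 × 16.6 = 610.9 cm²
Volume = 610.9 × 36.8×10⁻⁴ cm = 2.248 cm³
m(Co) = 2.248 × 8.90 = 20.01 g
n(Co) = 20.01 / 58.93 = 0.3396 mol; n(e⁻) = 2 × 0.3396 = 0.6792 mol
Q = 0.6792 × 96485 / 0.642 = 1.021×10^5 C
t = 1.021×10^5 / 0.456 = 2.239×10^5 s = 62.2 h

62.2 h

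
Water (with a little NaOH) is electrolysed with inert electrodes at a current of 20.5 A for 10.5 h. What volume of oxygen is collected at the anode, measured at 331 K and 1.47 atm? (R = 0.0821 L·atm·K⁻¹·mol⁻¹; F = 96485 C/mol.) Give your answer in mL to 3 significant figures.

Charge passed = 20.5 × 37800 = 7.749×10^5 C
n(e⁻) = 7.749×10^5 / 96485 = 8.031 mol
2H₂O → O₂ + 4H⁺ + 4e⁻, so n(O₂) = 8.031 / 4 = 2.008 mol
V = nRT/P = 2.008 × 0.0821 × 331 / 1.47 = 37.12 L
= 37100 mL

37100 mL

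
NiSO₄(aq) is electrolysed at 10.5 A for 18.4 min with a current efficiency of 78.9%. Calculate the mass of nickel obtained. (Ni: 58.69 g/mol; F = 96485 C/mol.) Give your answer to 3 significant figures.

Q = 10.5 × 1104 = 11590 C
n(e⁻) = 11590 / 96485 = 0.1201 mol
Ni²⁺ + 2e⁻ → Ni, so theoretical m(Ni) = 0.06005 × 58.69 = 3.524 g
Actual mass = 78.9% × 3.524 = 2.78 g

2.78 g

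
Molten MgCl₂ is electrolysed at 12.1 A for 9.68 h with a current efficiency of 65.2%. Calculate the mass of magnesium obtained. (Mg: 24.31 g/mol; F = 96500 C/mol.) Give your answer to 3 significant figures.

Q = 12.1 × 34848 = 4.217×10^5 C
n(e⁻) = 4.217×10^5 / 96500 = 4.370 mol
Mg²⁺ + 2e⁻ → Mg, so theoretical m(Mg) = 2.185 × 24.31 = 53.12 g
Actual mass = 65.2% × 53.12 = 34.6 g

34.6 g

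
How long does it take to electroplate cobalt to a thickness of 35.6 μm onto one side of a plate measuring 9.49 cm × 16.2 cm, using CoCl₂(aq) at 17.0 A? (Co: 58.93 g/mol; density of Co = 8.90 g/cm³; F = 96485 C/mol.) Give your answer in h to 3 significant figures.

Plated area = 9.49 × 16.2 = 153.7 cm²
Volume = 153.7 × 35.6×10⁻⁴ cm = 0.5472 cm³
m(Co) = 0.5472 × 8.90 = 4.870 g
n(Co) = 4.870 / 58.93 = 0.08264 mol; n(e⁻) = 2 × 0.08264 = 0.1653 mol
Q = 0.1653 × 96485 = 15950 C
t = 15950 / 17.0 = 938.2 s = 0.261 h

0.261 h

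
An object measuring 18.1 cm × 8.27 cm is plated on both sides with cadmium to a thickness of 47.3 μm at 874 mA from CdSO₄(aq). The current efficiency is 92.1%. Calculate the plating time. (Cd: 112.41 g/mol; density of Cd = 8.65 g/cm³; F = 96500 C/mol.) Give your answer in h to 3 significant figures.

Plated area = 2 × 18.1 × 8.27 = 299.4 cm²
Volume = 299.4 × 47.3×10⁻⁴ cm = 1.416 cm³
m(Cd) = 1.416 × 8.65 = 12.25 g
n(Cd) = 12.25 / 112.41 = 0.1090 mol; n(e⁻) = 2 × 0.1090 = 0.2180 mol
Q = 0.2180 × 96500 / 0.921 = 22840 C
t = 22840 / 0.874 = 26130 s = 7.26 h

7.26 h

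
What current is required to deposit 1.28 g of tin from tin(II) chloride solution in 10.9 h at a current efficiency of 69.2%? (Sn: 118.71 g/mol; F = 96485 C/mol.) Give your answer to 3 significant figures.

n(Sn) = 1.28 / 118.71 = 0.01078 mol
Sn²⁺ + 2e⁻ → Sn, so n(e⁻) = 2 × 0.01078 = 0.02156 mol
Q = 0.02156 × 96485 / 0.692 = 3006 C
I = Q / t = 3006 / 39240 s = 0.0766 A

0.0766 A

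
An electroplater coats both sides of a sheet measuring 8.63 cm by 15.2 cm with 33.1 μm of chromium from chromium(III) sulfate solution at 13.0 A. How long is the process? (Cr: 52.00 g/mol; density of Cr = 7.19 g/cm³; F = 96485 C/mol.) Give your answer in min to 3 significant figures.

Plated area = 2 × 8.63 × 15.2 = 262.4 cm²
Volume = 262.4 × 33.1×10⁻⁴ cm = 0.8685 cm³
m(Cr) = 0.8685 × 7.19 = 6.245 g
n(Cr) = 6.245 / 52.00 = 0.1201 mol; n(e⁻) = 3 × 0.1201 = 0.3603 mol
Q = 0.3603 × 96485 = 34760 C
t = 34760 / 13.0 = 2674 s = 44.6 min

44.6 min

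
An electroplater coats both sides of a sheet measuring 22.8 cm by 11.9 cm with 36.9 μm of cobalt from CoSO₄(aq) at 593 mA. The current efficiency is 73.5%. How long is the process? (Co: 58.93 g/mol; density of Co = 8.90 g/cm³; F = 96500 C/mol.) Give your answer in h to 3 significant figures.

Plated area = 2 × 22.8 × 11.9 = 542.6 cm²
Volume = 542.6 × 36.9×10⁻⁴ cm = 2.002 cm³
m(Co) = 2.002 × 8.90 = 17.82 g
n(Co) = 17.82 / 58.93 = 0.3024 mol; n(e⁻) = 2 × 0.3024 = 0.6048 mol
Q = 0.6048 × 96500 / 0.735 = 79410 C
t = 79410 / 0.593 = 1.339×10^5 s = 37.2 h

37.2 h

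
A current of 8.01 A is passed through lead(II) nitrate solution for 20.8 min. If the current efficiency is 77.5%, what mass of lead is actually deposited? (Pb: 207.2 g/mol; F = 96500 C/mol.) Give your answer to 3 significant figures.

Q = 8.01 × 1248 = 9996 C
n(e⁻) = 9996 / 96500 = 0.1036 mol
Pb²⁺ + 2e⁻ → Pb, so theoretical m(Pb) = 0.05180 × 207.2 = 10.73 g
Actual mass = 77.5% × 10.73 = 8.32 g

8.32 g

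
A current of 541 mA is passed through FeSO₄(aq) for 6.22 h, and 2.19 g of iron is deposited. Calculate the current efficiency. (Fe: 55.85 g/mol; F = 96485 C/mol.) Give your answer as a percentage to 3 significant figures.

Q = 0.541 × 22392 = 12110 C
n(e⁻) = 12110 / 96485 = 0.1255 mol
Fe²⁺ + 2e⁻ → Fe, so theoretical n(Fe) = 0.06275 mol → 3.505 g
Efficiency = 2.19 / 3.505 = 0.6248 = 62.5%

62.5%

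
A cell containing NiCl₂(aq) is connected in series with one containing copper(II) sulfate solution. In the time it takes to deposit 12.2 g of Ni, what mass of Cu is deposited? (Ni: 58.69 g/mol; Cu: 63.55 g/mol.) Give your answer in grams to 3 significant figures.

n(Ni) = 12.2 / 58.69 = 0.2079 mol
Ni²⁺ + 2e⁻ → Ni, so n(e⁻) = 2 × 0.2079 = 0.4158 mol
The cells are in series, so the same charge (and hence the same n(e⁻) = 0.4158 mol) passes through both.
Cu²⁺ + 2e⁻ → Cu, so n(Cu) = 0.4158 / 2 = 0.2079 mol
m(Cu) = 0.2079 × 63.55 = 13.2 g

13.2 g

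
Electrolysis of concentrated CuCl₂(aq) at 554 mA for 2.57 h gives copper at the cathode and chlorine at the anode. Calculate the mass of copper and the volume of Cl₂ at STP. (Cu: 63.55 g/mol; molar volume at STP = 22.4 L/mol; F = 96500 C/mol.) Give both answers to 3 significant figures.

1.69 g Cu; 0.595 L Cl₂

Q = 0.554 × 9252 = 5126 C; n(e⁻) = 5126 / 96500 = 0.05312 mol
Cathode: Cu²⁺ + 2e⁻ → Cu → n(Cu) = 0.05312/2 = 0.02656 mol → 1.69 g
Anode: 2Cl⁻ → Cl₂ + 2e⁻ → n(Cl₂) = 0.05312/2 = 0.02656 mol → 0.595 L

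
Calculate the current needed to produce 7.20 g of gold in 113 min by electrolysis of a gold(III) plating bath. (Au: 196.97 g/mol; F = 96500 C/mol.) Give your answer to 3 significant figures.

n(Au) = 7.20 / 196.97 = 0.03655 mol
Au³⁺ + 3e⁻ → Au, so n(e⁻) = 3 × 0.03655 = 0.1097 mol
Q = 0.1097 × 96500 = 10590 C
I = Q / t = 10590 / 6780 s = 1.56 A

1.56 A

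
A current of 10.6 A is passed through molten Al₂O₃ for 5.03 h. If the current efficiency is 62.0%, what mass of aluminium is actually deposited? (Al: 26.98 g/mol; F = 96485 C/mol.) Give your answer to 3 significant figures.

Q = 10.6 × 18108 = 1.919×10^5 C
n(e⁻) = 1.919×10^5 / 96485 = 1.989 mol
Al³⁺ + 3e⁻ → Al, so theoretical m(Al) = 0.6630 × 26.98 = 17.89 g
Actual mass = 62.0% × 17.89 = 11.1 g

11.1 g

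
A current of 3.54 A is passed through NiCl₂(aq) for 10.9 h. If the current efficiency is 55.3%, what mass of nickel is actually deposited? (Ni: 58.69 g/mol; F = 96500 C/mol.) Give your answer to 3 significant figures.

Q = 3.54 × 39240 = 1.389×10^5 C
n(e⁻) = 1.389×10^5 / 96500 = 1.439 mol
Ni²⁺ + 2e⁻ → Ni, so theoretical m(Ni) = 0.7195 × 58.69 = 42.23 g
Actual mass = 55.3% × 42.23 = 23.4 g

23.4 g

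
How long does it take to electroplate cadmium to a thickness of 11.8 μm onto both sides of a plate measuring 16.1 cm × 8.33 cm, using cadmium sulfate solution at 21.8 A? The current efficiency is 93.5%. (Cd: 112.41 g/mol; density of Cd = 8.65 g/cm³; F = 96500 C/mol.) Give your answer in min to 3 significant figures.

3.84 min

Plated area = 2 × 16.1 × 8.33 = 268.2 cm²
Volume = 268.2 × 11.8×10⁻⁴ cm = 0.3165 cm³
m(Cd) = 0.3165 × 8.65 = 2.738 g
n(Cd) = 2.738 / 112.41 = 0.02436 mol; n(e⁻) = 2 × 0.02436 = 0.04872 mol
Q = 0.04872 × 96500 / 0.935 = 5028 C
t = 5028 / 21.8 = 230.6 s = 3.84 min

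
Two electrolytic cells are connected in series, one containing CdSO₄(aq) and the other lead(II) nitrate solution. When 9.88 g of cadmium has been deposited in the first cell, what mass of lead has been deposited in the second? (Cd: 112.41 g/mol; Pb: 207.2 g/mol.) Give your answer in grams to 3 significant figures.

18.2 g

n(Cd) = 9.88 / 112.41 = 0.08789 mol
Cd²⁺ + 2e⁻ → Cd, so n(e⁻) = 2 × 0.08789 = 0.1758 mol
Since the cells are in series, n(e⁻) in the Pb cell is also 0.1758 mol.
Pb²⁺ + 2e⁻ → Pb, so n(Pb) = 0.1758 / 2 = 0.08790 mol
m(Pb) = 0.08790 × 207.2 = 18.2 g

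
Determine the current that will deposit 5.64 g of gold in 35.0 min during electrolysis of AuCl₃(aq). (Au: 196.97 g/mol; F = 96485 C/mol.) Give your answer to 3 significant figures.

3.95 A

n(Au) = 5.64 / 196.97 = 0.02863 mol
Au³⁺ + 3e⁻ → Au, so n(e⁻) = 3 × 0.02863 = 0.08589 mol
Q = 0.08589 × 96485 = 8287 C
I = Q / t = 8287 / 2100 s = 3.95 A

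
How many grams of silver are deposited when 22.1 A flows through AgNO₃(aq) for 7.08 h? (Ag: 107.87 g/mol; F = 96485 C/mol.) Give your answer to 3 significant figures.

Charge passed = 22.1 × 25488 = 5.633×10^5 C
n(e⁻) = Q/F = 5.633×10^5/96485 = 5.838 mol
Ag⁺ + e⁻ → Ag, so n(Ag) = 5.838 mol
m = 5.838 × 107.87 = 630 g

630 g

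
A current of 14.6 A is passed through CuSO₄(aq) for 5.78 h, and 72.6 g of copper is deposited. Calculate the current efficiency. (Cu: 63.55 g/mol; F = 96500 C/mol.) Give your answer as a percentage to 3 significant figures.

Q = 14.6 × 20808 = 3.038×10^5 C
n(e⁻) = 3.038×10^5 / 96500 = 3.148 mol
Cu²⁺ + 2e⁻ → Cu, so theoretical n(Cu) = 1.574 mol → 100.0 g
Efficiency = 72.6 / 100.0 = 0.7260 = 72.6%

72.6%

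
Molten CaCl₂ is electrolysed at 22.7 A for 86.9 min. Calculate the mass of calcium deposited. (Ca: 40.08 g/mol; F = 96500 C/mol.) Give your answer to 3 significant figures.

24.6 g

Q = It = 22.7 × 5214 = 1.184×10^5 C
n(e⁻) = 1.184×10^5 / 96500 = 1.227 mol
Ca²⁺ + 2e⁻ → Ca, so n(Ca) = 1.227 / 2 = 0.6135 mol
m = 0.6135 × 40.08 = 24.6 g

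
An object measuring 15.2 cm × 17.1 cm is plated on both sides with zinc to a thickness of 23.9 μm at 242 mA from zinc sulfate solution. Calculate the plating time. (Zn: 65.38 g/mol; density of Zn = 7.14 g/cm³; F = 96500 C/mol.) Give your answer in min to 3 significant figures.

1800 min

Plated area = 2 × 15.2 × 17.1 = 519.8 cm²
Volume = 519.8 × 23.9×10⁻⁴ cm = 1.242 cm³
m(Zn) = 1.242 × 7.14 = 8.868 g
n(Zn) = 8.868 / 65.38 = 0.1356 mol; n(e⁻) = 2 × 0.1356 = 0.2712 mol
Q = 0.2712 × 96500 = 26170 C
t = 26170 / 0.242 = 1.081×10^5 s = 1800 min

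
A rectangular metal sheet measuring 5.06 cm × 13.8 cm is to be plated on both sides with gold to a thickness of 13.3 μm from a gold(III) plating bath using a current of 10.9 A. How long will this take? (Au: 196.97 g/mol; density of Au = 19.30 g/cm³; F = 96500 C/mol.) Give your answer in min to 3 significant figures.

Plated area = 2 × 5.06 × 13.8 = 139.7 cm²
Volume = 139.7 × 13.3×10⁻⁴ cm = 0.1858 cm³
m(Au) = 0.1858 × 19.30 = 3.586 g
n(Au) = 3.586 / 196.97 = 0.01821 mol; n(e⁻) = 3 × 0.01821 = 0.05463 mol
Q = 0.05463 × 96500 = 5272 C
t = 5272 / 10.9 = 483.7 s = 8.06 min

8.06 min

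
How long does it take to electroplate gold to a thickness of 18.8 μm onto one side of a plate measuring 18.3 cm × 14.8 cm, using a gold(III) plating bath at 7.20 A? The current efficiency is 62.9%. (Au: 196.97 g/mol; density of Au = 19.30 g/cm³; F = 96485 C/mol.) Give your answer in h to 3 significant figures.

Plated area = 18.3 × 14.8 = 270.8 cm²
Volume = 270.8 × 18.8×10⁻⁴ cm = 0.5091 cm³
m(Au) = 0.5091 × 19.30 = 9.826 g
n(Au) = 9.826 / 196.97 = 0.04989 mol; n(e⁻) = 3 × 0.04989 = 0.1497 mol
Q = 0.1497 × 96485 / 0.629 = 22960 C
t = 22960 / 7.20 = 3189 s = 0.886 h

0.886 h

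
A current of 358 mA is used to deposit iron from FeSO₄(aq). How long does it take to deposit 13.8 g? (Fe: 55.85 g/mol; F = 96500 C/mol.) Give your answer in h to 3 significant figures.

37.0 h

n(Fe) = 13.8 / 55.85 = 0.2471 mol
Fe²⁺ + 2e⁻ → Fe, so n(e⁻) = 2 × 0.2471 = 0.4942 mol
Q = 0.4942 × 96500 = 47690 C
t = Q / I = 47690 / 0.358 = 1.332×10^5 s = 37.0 h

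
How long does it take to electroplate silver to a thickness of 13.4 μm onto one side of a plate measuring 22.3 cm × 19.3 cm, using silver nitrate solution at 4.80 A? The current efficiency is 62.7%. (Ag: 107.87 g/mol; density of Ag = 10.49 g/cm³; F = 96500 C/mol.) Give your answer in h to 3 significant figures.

Plated area = 22.3 × 19.3 = 430.4 cm²
Volume = 430.4 × 13.4×10⁻⁴ cm = 0.5767 cm³
m(Ag) = 0.5767 × 10.49 = 6.050 g
n(Ag) = 6.050 / 107.87 = 0.05609 mol; n(e⁻) = 0.05609 mol
Q = 0.05609 × 96500 / 0.627 = 8633 C
t = 8633 / 4.80 = 1799 s = 0.500 h

0.500 h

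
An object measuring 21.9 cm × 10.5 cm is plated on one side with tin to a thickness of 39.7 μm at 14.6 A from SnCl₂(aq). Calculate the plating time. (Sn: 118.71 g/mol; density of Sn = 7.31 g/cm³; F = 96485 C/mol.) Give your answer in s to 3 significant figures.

743 s

Plated area = 21.9 × 10.5 = 230.0 cm²
Volume = 230.0 × 39.7×10⁻⁴ cm = 0.9131 cm³
m(Sn) = 0.9131 × 7.31 = 6.675 g
n(Sn) = 6.675 / 118.71 = 0.05623 mol; n(e⁻) = 2 × 0.05623 = 0.1125 mol
Q = 0.1125 × 96485 = 10850 C
t = 10850 / 14.6 = 743.2 s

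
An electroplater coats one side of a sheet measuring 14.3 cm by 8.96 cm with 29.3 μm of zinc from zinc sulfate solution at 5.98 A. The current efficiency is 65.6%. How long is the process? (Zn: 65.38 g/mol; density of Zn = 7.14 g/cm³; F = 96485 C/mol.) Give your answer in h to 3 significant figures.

0.560 h

Plated area = 14.3 × 8.96 = 128.1 cm²
Volume = 128.1 × 29.3×10⁻⁴ cm = 0.3753 cm³
m(Zn) = 0.3753 × 7.14 = 2.680 g
n(Zn) = 2.680 / 65.38 = 0.04099 mol; n(e⁻) = 2 × 0.04099 = 0.08198 mol
Q = 0.08198 × 96485 / 0.656 = 12060 C
t = 12060 / 5.98 = 2017 s = 0.560 h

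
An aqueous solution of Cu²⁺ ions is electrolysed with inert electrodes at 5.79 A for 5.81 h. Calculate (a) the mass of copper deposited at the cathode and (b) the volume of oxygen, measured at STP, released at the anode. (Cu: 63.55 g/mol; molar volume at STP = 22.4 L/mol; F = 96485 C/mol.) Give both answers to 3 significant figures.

39.9 g Cu; 7.03 L O₂

Q = 5.79 × 20916 = 1.211×10^5 C; n(e⁻) = 1.211×10^5 / 96485 = 1.255 mol
Cathode: Cu²⁺ + 2e⁻ → Cu → n(Cu) = 1.255/2 = 0.6275 mol → 39.9 g
Anode: 2H₂O → O₂ + 4H⁺ + 4e⁻ → n(O₂) = 1.255/4 = 0.3138 mol → 7.03 L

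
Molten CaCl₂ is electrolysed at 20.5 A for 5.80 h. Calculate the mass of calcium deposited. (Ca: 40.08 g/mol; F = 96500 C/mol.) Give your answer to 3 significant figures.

88.9 g

Q = 20.5 A × 20880 s = 4.280×10^5 C
Moles of electrons = 4.280×10^5 / 96500 = 4.435 mol
Ca²⁺ + 2e⁻ → Ca, so n(Ca) = 4.435 / 2 = 2.218 mol
m = 2.218 × 40.08 = 88.9 g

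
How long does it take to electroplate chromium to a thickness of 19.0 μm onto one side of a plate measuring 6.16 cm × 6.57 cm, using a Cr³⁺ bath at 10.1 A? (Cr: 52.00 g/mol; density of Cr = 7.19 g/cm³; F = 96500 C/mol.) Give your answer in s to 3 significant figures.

Plated area = 6.16 × 6.57 = 40.47 cm²
Volume = 40.47 × 19.0×10⁻⁴ cm = 0.07689 cm³
m(Cr) = 0.07689 × 7.19 = 0.5528 g
n(Cr) = 0.5528 / 52.00 = 0.01063 mol; n(e⁻) = 3 × 0.01063 = 0.03189 mol
Q = 0.03189 × 96500 = 3077 C
t = 3077 / 10.1 = 304.7 s

305 s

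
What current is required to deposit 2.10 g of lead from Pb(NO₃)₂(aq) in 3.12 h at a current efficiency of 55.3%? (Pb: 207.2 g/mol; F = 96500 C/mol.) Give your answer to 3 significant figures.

n(Pb) = 2.10 / 207.2 = 0.01014 mol
Pb²⁺ + 2e⁻ → Pb, so n(e⁻) = 2 × 0.01014 = 0.02028 mol
Q = 0.02028 × 96500 / 0.553 = 3539 C
I = Q / t = 3539 / 11232 s = 0.315 A

0.315 A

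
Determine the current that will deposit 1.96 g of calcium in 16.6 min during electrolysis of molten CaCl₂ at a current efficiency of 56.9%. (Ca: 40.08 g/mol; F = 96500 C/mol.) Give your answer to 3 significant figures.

n(Ca) = 1.96 / 40.08 = 0.04890 mol
Ca²⁺ + 2e⁻ → Ca, so n(e⁻) = 2 × 0.04890 = 0.09780 mol
Q = 0.09780 × 96500 / 0.569 = 16590 C
I = Q / t = 16590 / 996 s = 16.7 A

16.7 A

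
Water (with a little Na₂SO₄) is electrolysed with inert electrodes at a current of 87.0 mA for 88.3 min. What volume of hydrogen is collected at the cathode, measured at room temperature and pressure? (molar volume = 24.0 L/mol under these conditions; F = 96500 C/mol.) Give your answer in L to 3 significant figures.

Q = It = 0.0870 × 5298 = 460.9 C
n(e⁻) = Q/F = 460.9/96500 = 0.004776 mol
2H⁺ + 2e⁻ → H₂, so n(H₂) = 0.004776 / 2 = 0.002388 mol
V = 0.002388 × 24.0 = 0.05731 L

0.0573 L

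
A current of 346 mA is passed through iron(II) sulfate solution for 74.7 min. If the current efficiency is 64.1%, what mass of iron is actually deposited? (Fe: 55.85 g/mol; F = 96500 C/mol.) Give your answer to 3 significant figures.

Q = 0.346 × 4482 = 1551 C
n(e⁻) = 1551 / 96500 = 0.01607 mol
Fe²⁺ + 2e⁻ → Fe, so theoretical m(Fe) = 0.008035 × 55.85 = 0.4488 g
Actual mass = 64.1% × 0.4488 = 0.288 g

0.288 g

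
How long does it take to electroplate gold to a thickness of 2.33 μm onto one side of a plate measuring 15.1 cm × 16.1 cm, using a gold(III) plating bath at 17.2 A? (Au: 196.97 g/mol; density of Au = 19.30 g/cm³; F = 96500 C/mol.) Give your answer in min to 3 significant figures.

1.56 min

Plated area = 15.1 × 16.1 = 243.1 cm²
Volume = 243.1 × 2.33×10⁻⁴ cm = 0.05664 cm³
m(Au) = 0.05664 × 19.30 = 1.093 g
n(Au) = 1.093 / 196.97 = 0.005549 mol; n(e⁻) = 3 × 0.005549 = 0.01665 mol
Q = 0.01665 × 96500 = 1607 C
t = 1607 / 17.2 = 93.43 s = 1.56 min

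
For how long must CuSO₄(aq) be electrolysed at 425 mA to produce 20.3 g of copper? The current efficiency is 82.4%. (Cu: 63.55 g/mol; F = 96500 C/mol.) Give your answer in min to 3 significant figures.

n(Cu) = 20.3 / 63.55 = 0.3194 mol
Cu²⁺ + 2e⁻ → Cu, so n(e⁻) = 2 × 0.3194 = 0.6388 mol
Q = 0.6388 × 96500 / 0.824 = 74810 C
t = Q / I = 74810 / 0.425 = 1.760×10^5 s = 2930 min

2930 min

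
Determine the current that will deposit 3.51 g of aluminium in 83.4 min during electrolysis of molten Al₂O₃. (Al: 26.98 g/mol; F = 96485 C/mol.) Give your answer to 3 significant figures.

n(Al) = 3.51 / 26.98 = 0.1301 mol
Al³⁺ + 3e⁻ → Al, so n(e⁻) = 3 × 0.1301 = 0.3903 mol
Q = 0.3903 × 96485 = 37660 C
I = Q / t = 37660 / 5004 s = 7.53 A

7.53 A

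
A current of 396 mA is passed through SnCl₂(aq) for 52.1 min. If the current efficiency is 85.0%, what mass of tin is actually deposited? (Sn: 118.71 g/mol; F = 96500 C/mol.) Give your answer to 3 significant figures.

0.647 g

Q = 0.396 × 3126 = 1238 C
n(e⁻) = 1238 / 96500 = 0.01283 mol
Sn²⁺ + 2e⁻ → Sn, so theoretical m(Sn) = 0.006415 × 118.71 = 0.7615 g
Actual mass = 85.0% × 0.7615 = 0.647 g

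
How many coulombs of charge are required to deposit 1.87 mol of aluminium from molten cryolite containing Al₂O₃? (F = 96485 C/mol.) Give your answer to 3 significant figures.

Al³⁺ + 3e⁻ → Al, so n(e⁻) = 3 × 1.87 = 5.610 mol
Q = 5.610 × 96485 = 5.413×10^5 C

5.41×10^5 C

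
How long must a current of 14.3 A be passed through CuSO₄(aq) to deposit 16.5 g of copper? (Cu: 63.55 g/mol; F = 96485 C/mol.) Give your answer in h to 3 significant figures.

n(Cu) = 16.5 / 63.55 = 0.2596 mol
Cu²⁺ + 2e⁻ → Cu, so n(e⁻) = 2 × 0.2596 = 0.5192 mol
Q = 0.5192 × 96485 = 50100 C
t = Q / I = 50100 / 14.3 = 3503 s = 0.973 h

0.973 h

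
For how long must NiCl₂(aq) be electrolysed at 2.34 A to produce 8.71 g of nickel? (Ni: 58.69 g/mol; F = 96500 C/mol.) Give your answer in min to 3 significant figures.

n(Ni) = 8.71 / 58.69 = 0.1484 mol
Ni²⁺ + 2e⁻ → Ni, so n(e⁻) = 2 × 0.1484 = 0.2968 mol
Q = 0.2968 × 96500 = 28640 C
t = Q / I = 28640 / 2.34 = 12240 s = 204 min

204 min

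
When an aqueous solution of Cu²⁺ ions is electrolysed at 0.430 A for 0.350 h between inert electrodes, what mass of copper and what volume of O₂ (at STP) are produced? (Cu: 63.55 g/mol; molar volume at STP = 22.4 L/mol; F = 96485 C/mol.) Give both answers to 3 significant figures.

Q = 0.430 × 1260 = 541.8 C; n(e⁻) = 541.8 / 96485 = 0.005615 mol
Cathode: Cu²⁺ + 2e⁻ → Cu → n(Cu) = 0.005615/2 = 0.002808 mol → 0.178 g
Anode: 2H₂O → O₂ + 4H⁺ + 4e⁻ → n(O₂) = 0.005615/4 = 0.001404 mol → 0.0314 L

0.178 g Cu; 0.0314 L O₂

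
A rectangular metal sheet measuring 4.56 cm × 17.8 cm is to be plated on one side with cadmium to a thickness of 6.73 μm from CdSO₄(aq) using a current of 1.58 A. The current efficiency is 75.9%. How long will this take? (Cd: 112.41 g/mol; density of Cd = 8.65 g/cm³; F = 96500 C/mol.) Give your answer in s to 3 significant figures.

Plated area = 4.56 × 17.8 = 81.17 cm²
Volume = 81.17 × 6.73×10⁻⁴ cm = 0.05463 cm³
m(Cd) = 0.05463 × 8.65 = 0.4725 g
n(Cd) = 0.4725 / 112.41 = 0.004203 mol; n(e⁻) = 2 × 0.004203 = 0.008406 mol
Q = 0.008406 × 96500 / 0.759 = 1069 C
t = 1069 / 1.58 = 676.6 s

677 s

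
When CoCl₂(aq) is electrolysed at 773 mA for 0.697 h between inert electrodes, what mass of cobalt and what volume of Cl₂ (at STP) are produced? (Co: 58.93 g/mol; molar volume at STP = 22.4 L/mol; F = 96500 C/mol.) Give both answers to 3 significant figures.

Q = 0.773 × 2509.2 = 1940 C; n(e⁻) = 1940 / 96500 = 0.02010 mol
Cathode: Co²⁺ + 2e⁻ → Co → n(Co) = 0.02010/2 = 0.01005 mol → 0.592 g
Anode: 2Cl⁻ → Cl₂ + 2e⁻ → n(Cl₂) = 0.02010/2 = 0.01005 mol → 0.225 L

0.592 g Co; 0.225 L Cl₂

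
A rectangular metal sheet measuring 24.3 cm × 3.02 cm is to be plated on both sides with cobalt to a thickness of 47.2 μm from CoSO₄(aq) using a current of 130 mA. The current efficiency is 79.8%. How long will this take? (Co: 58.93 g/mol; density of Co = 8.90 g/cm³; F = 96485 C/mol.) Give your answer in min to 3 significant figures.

Plated area = 2 × 24.3 × 3.02 = 146.8 cm²
Volume = 146.8 × 47.2×10⁻⁴ cm = 0.6929 cm³
m(Co) = 0.6929 × 8.90 = 6.167 g
n(Co) = 6.167 / 58.93 = 0.1046 mol; n(e⁻) = 2 × 0.1046 = 0.2092 mol
Q = 0.2092 × 96485 / 0.798 = 25290 C
t = 25290 / 0.130 = 1.945×10^5 s = 3240 min

3240 min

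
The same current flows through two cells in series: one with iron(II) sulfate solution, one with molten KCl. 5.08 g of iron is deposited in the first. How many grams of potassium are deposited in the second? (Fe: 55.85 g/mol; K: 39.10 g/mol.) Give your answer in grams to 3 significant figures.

n(Fe) = 5.08 / 55.85 = 0.09096 mol
Fe²⁺ + 2e⁻ → Fe, so n(e⁻) = 2 × 0.09096 = 0.1819 mol
The cells are in series, so the same charge (and hence the same n(e⁻) = 0.1819 mol) passes through both.
K⁺ + e⁻ → K, so n(K) = 0.1819 mol
m(K) = 0.1819 × 39.10 = 7.11 g

7.11 g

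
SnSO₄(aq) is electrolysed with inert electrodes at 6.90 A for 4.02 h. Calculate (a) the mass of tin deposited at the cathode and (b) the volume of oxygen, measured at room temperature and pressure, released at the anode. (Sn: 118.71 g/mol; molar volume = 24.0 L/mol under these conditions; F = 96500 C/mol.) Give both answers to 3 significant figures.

61.4 g Sn; 6.21 L O₂

Q = 6.90 × 14472 = 99860 C; n(e⁻) = 99860 / 96500 = 1.035 mol
Cathode: Sn²⁺ + 2e⁻ → Sn → n(Sn) = 1.035/2 = 0.5175 mol → 61.4 g
Anode: 2H₂O → O₂ + 4H⁺ + 4e⁻ → n(O₂) = 1.035/4 = 0.2588 mol → 6.21 L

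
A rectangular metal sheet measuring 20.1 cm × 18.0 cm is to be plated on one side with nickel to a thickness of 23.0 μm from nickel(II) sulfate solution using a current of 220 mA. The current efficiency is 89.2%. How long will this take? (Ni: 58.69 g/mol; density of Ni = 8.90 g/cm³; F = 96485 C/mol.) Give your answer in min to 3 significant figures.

Plated area = 20.1 × 18.0 = 361.8 cm²
Volume = 361.8 × 23.0×10⁻⁴ cm = 0.8321 cm³
m(Ni) = 0.8321 × 8.90 = 7.406 g
n(Ni) = 7.406 / 58.69 = 0.1262 mol; n(e⁻) = 2 × 0.1262 = 0.2524 mol
Q = 0.2524 × 96485 / 0.892 = 27300 C
t = 27300 / 0.220 = 1.241×10^5 s = 2070 min

2070 min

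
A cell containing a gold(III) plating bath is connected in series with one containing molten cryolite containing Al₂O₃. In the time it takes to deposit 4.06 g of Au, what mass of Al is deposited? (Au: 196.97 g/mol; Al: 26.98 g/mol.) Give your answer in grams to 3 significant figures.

n(Au) = 4.06 / 196.97 = 0.02061 mol
Au³⁺ + 3e⁻ → Au, so n(e⁻) = 3 × 0.02061 = 0.06183 mol
In series, the same 0.06183 mol of electrons flows through the second cell.
Al³⁺ + 3e⁻ → Al, so n(Al) = 0.06183 / 3 = 0.02061 mol
m(Al) = 0.02061 × 26.98 = 0.556 g

0.556 g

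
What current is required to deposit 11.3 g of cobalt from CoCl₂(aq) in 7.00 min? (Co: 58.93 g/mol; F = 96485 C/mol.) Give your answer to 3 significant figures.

88.1 A

n(Co) = 11.3 / 58.93 = 0.1918 mol
Co²⁺ + 2e⁻ → Co, so n(e⁻) = 2 × 0.1918 = 0.3836 mol
Q = 0.3836 × 96485 = 37010 C
I = Q / t = 37010 / 420 s = 88.1 A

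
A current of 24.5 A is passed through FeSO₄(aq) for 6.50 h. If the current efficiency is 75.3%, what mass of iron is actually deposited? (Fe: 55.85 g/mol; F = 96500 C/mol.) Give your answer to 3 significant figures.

125 g

Q = 24.5 × 23400 = 5.733×10^5 C
n(e⁻) = 5.733×10^5 / 96500 = 5.941 mol
Fe²⁺ + 2e⁻ → Fe, so theoretical m(Fe) = 2.971 × 55.85 = 165.9 g
Actual mass = 75.3% × 165.9 = 125 g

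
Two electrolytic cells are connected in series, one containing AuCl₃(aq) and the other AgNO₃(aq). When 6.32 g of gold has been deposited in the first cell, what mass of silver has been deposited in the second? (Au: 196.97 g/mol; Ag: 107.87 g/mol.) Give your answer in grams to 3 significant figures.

n(Au) = 6.32 / 196.97 = 0.03209 mol
Au³⁺ + 3e⁻ → Au, so n(e⁻) = 3 × 0.03209 = 0.09627 mol
Same current for the same time ⇒ same n(e⁻) = 0.09627 mol in both cells.
Ag⁺ + e⁻ → Ag, so n(Ag) = 0.09627 mol
m(Ag) = 0.09627 × 107.87 = 10.4 g

10.4 g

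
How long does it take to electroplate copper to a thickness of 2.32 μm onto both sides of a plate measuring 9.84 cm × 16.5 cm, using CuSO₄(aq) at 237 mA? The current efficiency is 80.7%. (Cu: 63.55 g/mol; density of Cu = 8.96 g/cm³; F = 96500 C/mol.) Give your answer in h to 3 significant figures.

Plated area = 2 × 9.84 × 16.5 = 324.7 cm²
Volume = 324.7 × 2.32×10⁻⁴ cm = 0.07533 cm³
m(Cu) = 0.07533 × 8.96 = 0.6750 g
n(Cu) = 0.6750 / 63.55 = 0.01062 mol; n(e⁻) = 2 × 0.01062 = 0.02124 mol
Q = 0.02124 × 96500 / 0.807 = 2540 C
t = 2540 / 0.237 = 10720 s = 2.98 h

2.98 h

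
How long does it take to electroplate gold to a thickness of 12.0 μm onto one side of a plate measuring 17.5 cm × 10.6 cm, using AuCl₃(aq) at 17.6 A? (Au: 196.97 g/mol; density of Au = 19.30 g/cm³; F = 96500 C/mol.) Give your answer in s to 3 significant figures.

Plated area = 17.5 × 10.6 = 185.5 cm²
Volume = 185.5 × 12.0×10⁻⁴ cm = 0.2226 cm³
m(Au) = 0.2226 × 19.30 = 4.296 g
n(Au) = 4.296 / 196.97 = 0.02181 mol; n(e⁻) = 3 × 0.02181 = 0.06543 mol
Q = 0.06543 × 96500 = 6314 C
t = 6314 / 17.6 = 358.8 s

359 s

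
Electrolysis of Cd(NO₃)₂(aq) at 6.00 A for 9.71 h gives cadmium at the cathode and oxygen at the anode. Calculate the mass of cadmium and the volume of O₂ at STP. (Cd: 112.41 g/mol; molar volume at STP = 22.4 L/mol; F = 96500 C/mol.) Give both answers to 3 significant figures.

Q = 6.00 × 34956 = 2.097×10^5 C; n(e⁻) = 2.097×10^5 / 96500 = 2.173 mol
Cathode: Cd²⁺ + 2e⁻ → Cd → n(Cd) = 2.173/2 = 1.087 mol → 122 g
Anode: 2H₂O → O₂ + 4H⁺ + 4e⁻ → n(O₂) = 2.173/4 = 0.5433 mol → 12.2 L

122 g Cd; 12.2 L O₂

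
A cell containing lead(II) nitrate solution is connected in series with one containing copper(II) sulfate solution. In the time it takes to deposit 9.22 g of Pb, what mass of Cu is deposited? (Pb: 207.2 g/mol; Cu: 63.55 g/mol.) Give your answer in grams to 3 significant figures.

n(Pb) = 9.22 / 207.2 = 0.04450 mol
Pb²⁺ + 2e⁻ → Pb, so n(e⁻) = 2 × 0.04450 = 0.08900 mol
Since the cells are in series, n(e⁻) in the Cu cell is also 0.08900 mol.
Cu²⁺ + 2e⁻ → Cu, so n(Cu) = 0.08900 / 2 = 0.04450 mol
m(Cu) = 0.04450 × 63.55 = 2.83 g

2.83 g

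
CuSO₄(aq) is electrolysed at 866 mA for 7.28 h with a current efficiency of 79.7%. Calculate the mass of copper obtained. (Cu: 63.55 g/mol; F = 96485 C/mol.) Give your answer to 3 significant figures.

Q = 0.866 × 26208 = 22700 C
n(e⁻) = 22700 / 96485 = 0.2353 mol
Cu²⁺ + 2e⁻ → Cu, so theoretical m(Cu) = 0.1177 × 63.55 = 7.480 g
Actual mass = 79.7% × 7.480 = 5.96 g

5.96 g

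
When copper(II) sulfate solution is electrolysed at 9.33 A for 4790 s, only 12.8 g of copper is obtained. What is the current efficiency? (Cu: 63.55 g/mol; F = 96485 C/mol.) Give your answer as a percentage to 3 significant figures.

87.0%

Q = 9.33 × 4790 = 44690 C
n(e⁻) = 44690 / 96485 = 0.4632 mol
Cu²⁺ + 2e⁻ → Cu, so theoretical n(Cu) = 0.2316 mol → 14.72 g
Efficiency = 12.8 / 14.72 = 0.8696 = 87.0%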